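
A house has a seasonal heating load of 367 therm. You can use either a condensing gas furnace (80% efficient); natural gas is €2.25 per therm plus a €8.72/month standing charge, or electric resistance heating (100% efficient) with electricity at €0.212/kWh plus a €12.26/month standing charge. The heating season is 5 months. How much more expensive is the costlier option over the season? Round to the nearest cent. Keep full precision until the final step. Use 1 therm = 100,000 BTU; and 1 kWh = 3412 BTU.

€1265.82

Heat load = 367 therm × 100,000 = 36,700,000 BTU
Gas: input = 36,700,000 / 0.80 = 45,875,000 BTU = 458.8 therm → 458.8 × €2.25 = €1,032.19; + 5 × €8.72 standing = €1,075.79
Electric: 36,700,000 BTU / 3412 = 10,760 kWh → × €0.212 = €2,280.30; + 5 × €12.26 standing = €2,341.60
Difference = |€1,075.79 − €2,341.60| = €1,265.82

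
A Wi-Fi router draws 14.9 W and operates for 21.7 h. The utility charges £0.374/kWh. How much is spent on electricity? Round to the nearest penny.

Energy = 14.9 W × 21.7 h = 323 Wh = 0.3233 kWh
Cost = 0.3233 kWh × £0.374/kWh = £0.12

£0.12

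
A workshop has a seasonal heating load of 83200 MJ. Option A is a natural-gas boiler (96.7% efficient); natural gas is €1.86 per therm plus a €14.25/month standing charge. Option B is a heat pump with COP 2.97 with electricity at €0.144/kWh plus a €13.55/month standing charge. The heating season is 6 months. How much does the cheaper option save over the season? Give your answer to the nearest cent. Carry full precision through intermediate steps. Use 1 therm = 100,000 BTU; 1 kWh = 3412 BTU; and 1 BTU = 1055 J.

€400.46

Heat load = 83200 MJ = 83,200,000,000 J / 1055 = 78,862,559 BTU
Gas: input = 78,862,559 / 0.967 = 81,553,836 BTU = 815.5 therm → 815.5 × €1.86 = €1,516.90; + 6 × €14.25 standing = €1,602.40
Heat pump: 78,862,559 BTU / 3412 = 23,110 kWh heat; / 2.97 = 7,782 kWh in → × €0.144 = €1,120.64; + 6 × €13.55 standing = €1,201.94
Difference = |€1,602.40 − €1,201.94| = €400.46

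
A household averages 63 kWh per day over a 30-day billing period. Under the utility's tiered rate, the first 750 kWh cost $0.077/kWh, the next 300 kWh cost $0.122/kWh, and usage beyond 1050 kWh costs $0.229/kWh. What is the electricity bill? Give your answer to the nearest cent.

Usage = 63 kWh/day × 30 days = 1890 kWh
First 750 kWh × $0.077 = $57.75
Next 300 kWh × $0.122 = $36.60
Remaining 840 kWh × $0.229 = $192.36
Total = $286.71

$286.71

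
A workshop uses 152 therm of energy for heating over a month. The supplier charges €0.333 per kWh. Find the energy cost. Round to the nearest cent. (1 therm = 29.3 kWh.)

152 therm × (29.3 kWh/therm) = 4,454 kWh
Cost = 4,454 kWh × €0.333/kWh = €1,483.05

€1483.05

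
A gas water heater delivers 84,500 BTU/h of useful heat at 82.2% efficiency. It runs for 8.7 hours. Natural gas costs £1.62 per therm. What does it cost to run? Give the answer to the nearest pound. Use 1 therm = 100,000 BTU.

£14

Heat delivered = 84,500 BTU/h × 8.7 h = 735,150 BTU
Gas input = 735,150 / 0.822 = 894,343 BTU
= 894,343 / 100,000 = 8.943 therm
Cost = 8.943 × £1.62/therm = £14.49 ≈ £14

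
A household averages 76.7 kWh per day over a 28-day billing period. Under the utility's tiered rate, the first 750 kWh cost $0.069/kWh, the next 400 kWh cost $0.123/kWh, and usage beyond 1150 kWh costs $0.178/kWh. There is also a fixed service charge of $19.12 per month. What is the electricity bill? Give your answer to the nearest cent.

Usage = 76.7 kWh/day × 28 days = 2147.6 kWh
First 750 kWh × $0.069 = $51.75
Next 400 kWh × $0.123 = $49.20
Remaining 997.6 kWh × $0.178 = $177.57
Energy charge = $278.52; + service $19.12 = $297.64

$297.64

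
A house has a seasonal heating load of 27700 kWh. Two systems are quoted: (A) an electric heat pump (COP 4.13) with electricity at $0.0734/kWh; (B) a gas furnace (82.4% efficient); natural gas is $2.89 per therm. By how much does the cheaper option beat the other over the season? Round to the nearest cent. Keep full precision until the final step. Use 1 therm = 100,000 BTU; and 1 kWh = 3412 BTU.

$2822.52

Heat load = 27700 kWh × 3412 = 94,512,400 BTU
Gas: input = 94,512,400 / 0.824 = 114,699,515 BTU = 1,147 therm → 1,147 × $2.89 = $3,314.82
Heat pump: 94,512,400 BTU / 3412 = 27,700 kWh heat; / 4.13 = 6,707 kWh in → × $0.0734 = $492.30
Difference = |$3,314.82 − $492.30| = $2,822.52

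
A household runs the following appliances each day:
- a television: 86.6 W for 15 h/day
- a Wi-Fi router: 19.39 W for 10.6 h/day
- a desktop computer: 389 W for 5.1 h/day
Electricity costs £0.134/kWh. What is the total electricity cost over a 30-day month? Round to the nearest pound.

£14

television: 86.6 W × 15 h × 30 d = 38,970 Wh = 38.97 kWh
Wi-Fi router: 19.39 W × 10.6 h × 30 d = 6,166 Wh = 6.166 kWh
desktop computer: 389 W × 5.1 h × 30 d = 59,517 Wh = 59.52 kWh
Total energy = 38.97 + 6.166 + 59.52 = 104.7 kWh
Cost = 104.7 kWh × £0.134 = £14.02 ≈ £14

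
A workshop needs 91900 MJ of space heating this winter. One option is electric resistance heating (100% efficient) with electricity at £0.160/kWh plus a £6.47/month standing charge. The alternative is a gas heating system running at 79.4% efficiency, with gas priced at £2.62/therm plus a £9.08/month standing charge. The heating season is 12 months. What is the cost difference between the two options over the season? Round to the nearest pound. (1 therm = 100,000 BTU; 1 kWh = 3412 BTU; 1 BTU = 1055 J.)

Heat load = 91900 MJ = 91,900,000,000 J / 1055 = 87,109,005 BTU
Gas: input = 87,109,005 / 0.794 = 109,709,074 BTU = 1,097 therm → 1,097 × £2.62 = £2,874.38; + 12 × £9.08 standing = £2,983.34
Electric: 87,109,005 BTU / 3412 = 25,530 kWh → × £0.160 = £4,084.83; + 12 × £6.47 standing = £4,162.47
Difference = |£2,983.34 − £4,162.47| = £1,179.13 ≈ £1179

£1179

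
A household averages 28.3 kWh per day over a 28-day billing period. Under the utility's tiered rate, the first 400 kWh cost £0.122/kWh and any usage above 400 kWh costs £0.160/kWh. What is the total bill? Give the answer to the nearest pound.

£112

Usage = 28.3 kWh/day × 28 days = 792.4 kWh
First 400 kWh × £0.122 = £48.80
Remaining 392.4 kWh × £0.160 = £62.78
Total = £111.58 ≈ £112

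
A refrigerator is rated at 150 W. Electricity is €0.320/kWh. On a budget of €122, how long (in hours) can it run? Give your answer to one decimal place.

2541.7 h

Energy budget = €122 / €0.320 per kWh = 381.2 kWh = 381,250 Wh
Runtime = 381,250 Wh / 150 W = 2,542 h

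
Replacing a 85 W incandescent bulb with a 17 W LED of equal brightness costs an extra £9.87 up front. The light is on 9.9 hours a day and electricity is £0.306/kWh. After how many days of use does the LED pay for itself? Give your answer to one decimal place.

47.9 days

Power saved = 85 − 17 = 68 W
Daily energy saved = 68 W × 9.9 h = 673.2 Wh = 0.6732 kWh
Daily savings = 0.6732 × £0.306 = £0.2060
Payback = £9.87 / £0.2060 per day = 47.91 days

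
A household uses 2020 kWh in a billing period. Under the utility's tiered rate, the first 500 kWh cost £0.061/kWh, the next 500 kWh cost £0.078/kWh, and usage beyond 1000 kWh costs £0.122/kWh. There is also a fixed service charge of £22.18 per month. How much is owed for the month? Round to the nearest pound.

£216

First 500 kWh × £0.061 = £30.50
Next 500 kWh × £0.078 = £39.00
Remaining 1020 kWh × £0.122 = £124.44
Energy charge = £193.94; + service £22.18 = £216.12 ≈ £216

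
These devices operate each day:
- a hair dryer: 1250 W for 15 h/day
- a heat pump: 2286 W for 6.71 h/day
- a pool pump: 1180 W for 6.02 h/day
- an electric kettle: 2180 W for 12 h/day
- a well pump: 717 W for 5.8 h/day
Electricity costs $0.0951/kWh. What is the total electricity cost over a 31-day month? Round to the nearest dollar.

$211

hair dryer: 1250 W × 15 h × 31 d = 581,250 Wh = 581.2 kWh
heat pump: 2286 W × 6.71 h × 31 d = 475,511 Wh = 475.5 kWh
pool pump: 1180 W × 6.02 h × 31 d = 220,212 Wh = 220.2 kWh
electric kettle: 2180 W × 12 h × 31 d = 810,960 Wh = 811 kWh
well pump: 717 W × 5.8 h × 31 d = 128,917 Wh = 128.9 kWh
Total energy = 581.2 + 475.5 + 220.2 + 811 + 128.9 = 2,217 kWh
Cost = 2,217 kWh × $0.0951 = $210.82 ≈ $211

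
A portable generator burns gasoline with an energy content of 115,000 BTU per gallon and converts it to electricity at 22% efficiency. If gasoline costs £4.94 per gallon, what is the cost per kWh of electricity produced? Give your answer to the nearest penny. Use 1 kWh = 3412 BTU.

£0.67

Electrical output per gallon = 115,000 BTU × 0.22 / 3412 BTU/kWh = 7.415 kWh
Cost per kWh = £4.94 / 7.415 kWh = £0.666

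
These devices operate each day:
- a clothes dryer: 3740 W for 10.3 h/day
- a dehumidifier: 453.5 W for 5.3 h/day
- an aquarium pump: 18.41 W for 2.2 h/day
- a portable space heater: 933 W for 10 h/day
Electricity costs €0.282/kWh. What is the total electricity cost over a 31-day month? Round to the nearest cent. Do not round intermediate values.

€439.69

clothes dryer: 3740 W × 10.3 h × 31 d = 1,194,182 Wh = 1,194 kWh
dehumidifier: 453.5 W × 5.3 h × 31 d = 74,510 Wh = 74.51 kWh
aquarium pump: 18.41 W × 2.2 h × 31 d = 1,256 Wh = 1.256 kWh
portable space heater: 933 W × 10 h × 31 d = 289,230 Wh = 289.2 kWh
Total energy = 1,194 + 74.51 + 1.256 + 289.2 = 1,559 kWh
Cost = 1,559 kWh × €0.282 = €439.69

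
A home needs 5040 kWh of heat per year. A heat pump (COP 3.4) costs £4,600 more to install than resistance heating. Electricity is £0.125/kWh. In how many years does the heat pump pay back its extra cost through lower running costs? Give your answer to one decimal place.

10.3 years

Resistance: 5040 kWh × £0.125 = £630.00/yr
Heat pump: 5040 / 3.4 = 1482 kWh in → × £0.125 = £185.29/yr
Annual savings = £444.71
Payback = £4,600 / £444.71 = 10.3 years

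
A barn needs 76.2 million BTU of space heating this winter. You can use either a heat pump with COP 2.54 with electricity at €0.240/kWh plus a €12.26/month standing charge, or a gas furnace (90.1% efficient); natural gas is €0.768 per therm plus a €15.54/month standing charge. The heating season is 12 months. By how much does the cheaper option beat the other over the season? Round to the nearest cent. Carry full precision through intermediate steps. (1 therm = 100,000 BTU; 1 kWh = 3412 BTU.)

€1421.32

Heat load = 76.2 × 10⁶ BTU = 76,200,000 BTU
Gas: input = 76,200,000 / 0.901 = 84,572,697 BTU = 845.7 therm → 845.7 × €0.768 = €649.52; + 12 × €15.54 standing = €836.00
Heat pump: 76,200,000 BTU / 3412 = 22,330 kWh heat; / 2.54 = 8,792 kWh in → × €0.240 = €2,110.20; + 12 × €12.26 standing = €2,257.32
Difference = |€836.00 − €2,257.32| = €1,421.32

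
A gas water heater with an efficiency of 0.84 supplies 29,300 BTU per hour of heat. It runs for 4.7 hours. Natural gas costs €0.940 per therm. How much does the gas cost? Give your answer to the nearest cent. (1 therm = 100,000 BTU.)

€1.54

Heat delivered = 29,300 BTU/h × 4.7 h = 137,710 BTU
Gas input = 137,710 / 0.84 = 163,940 BTU
= 163,940 / 100,000 = 1.639 therm
Cost = 1.639 × €0.940/therm = €1.54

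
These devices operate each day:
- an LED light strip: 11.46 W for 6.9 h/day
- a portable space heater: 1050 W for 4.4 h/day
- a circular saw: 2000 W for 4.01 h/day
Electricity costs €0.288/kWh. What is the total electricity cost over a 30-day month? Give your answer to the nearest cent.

LED light strip: 11.46 W × 6.9 h × 30 d = 2,372 Wh = 2.372 kWh
portable space heater: 1050 W × 4.4 h × 30 d = 138,600 Wh = 138.6 kWh
circular saw: 2000 W × 4.01 h × 30 d = 240,600 Wh = 240.6 kWh
Total energy = 2.372 + 138.6 + 240.6 = 381.6 kWh
Cost = 381.6 kWh × €0.288 = €109.89

€109.89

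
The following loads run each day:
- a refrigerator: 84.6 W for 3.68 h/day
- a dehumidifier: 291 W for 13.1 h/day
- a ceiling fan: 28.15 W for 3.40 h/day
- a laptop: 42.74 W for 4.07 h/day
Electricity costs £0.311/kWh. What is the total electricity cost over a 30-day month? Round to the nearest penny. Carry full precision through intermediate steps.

£40.99

refrigerator: 84.6 W × 3.68 h × 30 d = 9,340 Wh = 9.34 kWh
dehumidifier: 291 W × 13.1 h × 30 d = 114,363 Wh = 114.4 kWh
ceiling fan: 28.15 W × 3.40 h × 30 d = 2,871 Wh = 2.871 kWh
laptop: 42.74 W × 4.07 h × 30 d = 5,219 Wh = 5.219 kWh
Total energy = 9.34 + 114.4 + 2.871 + 5.219 = 131.8 kWh
Cost = 131.8 kWh × £0.311 = £40.99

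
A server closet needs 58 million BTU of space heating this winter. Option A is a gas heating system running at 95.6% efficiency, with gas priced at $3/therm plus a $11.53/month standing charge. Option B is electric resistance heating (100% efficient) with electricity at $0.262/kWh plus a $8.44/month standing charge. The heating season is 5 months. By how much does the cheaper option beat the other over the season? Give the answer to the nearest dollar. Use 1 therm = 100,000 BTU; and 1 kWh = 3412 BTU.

Heat load = 58 × 10⁶ BTU = 58,000,000 BTU
Gas: input = 58,000,000 / 0.956 = 60,669,456 BTU = 606.7 therm → 606.7 × $3 = $1,820.08; + 5 × $11.53 standing = $1,877.73
Electric: 58,000,000 BTU / 3412 = 17,000 kWh → × $0.262 = $4,453.69; + 5 × $8.44 standing = $4,495.89
Difference = |$1,877.73 − $4,495.89| = $2,618.16 ≈ $2618

$2618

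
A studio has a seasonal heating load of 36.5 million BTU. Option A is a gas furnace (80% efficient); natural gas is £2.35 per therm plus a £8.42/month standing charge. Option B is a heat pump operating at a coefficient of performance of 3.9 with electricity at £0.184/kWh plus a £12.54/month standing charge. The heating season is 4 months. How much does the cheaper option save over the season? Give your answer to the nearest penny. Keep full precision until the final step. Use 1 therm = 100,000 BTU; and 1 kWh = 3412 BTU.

£551.00

Heat load = 36.5 × 10⁶ BTU = 36,500,000 BTU
Gas: input = 36,500,000 / 0.80 = 45,625,000 BTU = 456.2 therm → 456.2 × £2.35 = £1,072.19; + 4 × £8.42 standing = £1,105.87
Heat pump: 36,500,000 BTU / 3412 = 10,700 kWh heat; / 3.9 = 2,743 kWh in → × £0.184 = £504.70; + 4 × £12.54 standing = £554.86
Difference = |£1,105.87 − £554.86| = £551.00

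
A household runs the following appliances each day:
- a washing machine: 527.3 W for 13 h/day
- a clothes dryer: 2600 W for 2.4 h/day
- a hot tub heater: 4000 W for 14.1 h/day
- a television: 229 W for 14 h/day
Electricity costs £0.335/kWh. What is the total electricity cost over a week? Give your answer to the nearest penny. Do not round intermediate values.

£170.48

washing machine: 527.3 W × 13 h × 7 d = 47,984 Wh = 47.98 kWh
clothes dryer: 2600 W × 2.4 h × 7 d = 43,680 Wh = 43.68 kWh
hot tub heater: 4000 W × 14.1 h × 7 d = 394,800 Wh = 394.8 kWh
television: 229 W × 14 h × 7 d = 22,442 Wh = 22.44 kWh
Total energy = 47.98 + 43.68 + 394.8 + 22.44 = 508.9 kWh
Cost = 508.9 kWh × £0.335 = £170.48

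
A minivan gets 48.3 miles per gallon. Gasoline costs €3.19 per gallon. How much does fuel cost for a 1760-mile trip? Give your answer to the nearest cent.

Fuel = 1760 mi / 48.3 mpg = 36.44 gal
Cost = 36.44 gal × €3.19/gal = €116.24

€116.24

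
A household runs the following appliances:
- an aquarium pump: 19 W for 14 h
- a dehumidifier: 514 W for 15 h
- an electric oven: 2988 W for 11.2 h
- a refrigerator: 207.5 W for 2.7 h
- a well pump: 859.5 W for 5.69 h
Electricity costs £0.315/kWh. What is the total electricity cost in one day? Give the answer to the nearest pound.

£15

aquarium pump: 19 W × 14 h = 266 Wh = 0.266 kWh
dehumidifier: 514 W × 15 h = 7,710 Wh = 7.71 kWh
electric oven: 2988 W × 11.2 h = 33,466 Wh = 33.47 kWh
refrigerator: 207.5 W × 2.7 h = 560 Wh = 0.5603 kWh
well pump: 859.5 W × 5.69 h = 4,891 Wh = 4.891 kWh
Total energy = 0.266 + 7.71 + 33.47 + 0.5603 + 4.891 = 46.89 kWh
Cost = 46.89 kWh × £0.315 = £14.77 ≈ £15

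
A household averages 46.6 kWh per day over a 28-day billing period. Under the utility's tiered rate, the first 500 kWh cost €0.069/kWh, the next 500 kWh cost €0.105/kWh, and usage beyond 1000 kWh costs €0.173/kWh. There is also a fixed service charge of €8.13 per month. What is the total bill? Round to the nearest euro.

Usage = 46.6 kWh/day × 28 days = 1304.8 kWh
First 500 kWh × €0.069 = €34.50
Next 500 kWh × €0.105 = €52.50
Remaining 304.8 kWh × €0.173 = €52.73
Energy charge = €139.73; + service €8.13 = €147.86 ≈ €148

€148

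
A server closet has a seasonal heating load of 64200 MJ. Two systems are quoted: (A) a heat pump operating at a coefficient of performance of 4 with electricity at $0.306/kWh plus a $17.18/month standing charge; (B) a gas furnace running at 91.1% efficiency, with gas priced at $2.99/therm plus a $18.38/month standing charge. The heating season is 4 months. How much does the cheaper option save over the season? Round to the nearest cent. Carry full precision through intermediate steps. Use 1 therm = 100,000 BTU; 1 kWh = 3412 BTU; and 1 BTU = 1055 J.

Heat load = 64200 MJ = 64,200,000,000 J / 1055 = 60,853,081 BTU
Gas: input = 60,853,081 / 0.911 = 66,798,113 BTU = 668 therm → 668 × $2.99 = $1,997.26; + 4 × $18.38 standing = $2,070.78
Heat pump: 60,853,081 BTU / 3412 = 17,840 kWh heat; / 4 = 4,459 kWh in → × $0.306 = $1,364.38; + 4 × $17.18 standing = $1,433.10
Difference = |$2,070.78 − $1,433.10| = $637.68

$637.68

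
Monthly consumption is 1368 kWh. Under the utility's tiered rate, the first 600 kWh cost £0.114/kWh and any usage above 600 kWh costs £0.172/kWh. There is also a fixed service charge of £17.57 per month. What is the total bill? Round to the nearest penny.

£218.07

First 600 kWh × £0.114 = £68.40
Remaining 768 kWh × £0.172 = £132.10
Energy charge = £200.50; + service £17.57 = £218.07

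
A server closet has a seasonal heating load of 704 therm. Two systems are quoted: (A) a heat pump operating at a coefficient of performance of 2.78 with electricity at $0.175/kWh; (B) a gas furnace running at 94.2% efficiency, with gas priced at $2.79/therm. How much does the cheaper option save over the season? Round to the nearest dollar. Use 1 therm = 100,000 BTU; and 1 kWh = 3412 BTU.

$786

Heat load = 704 therm × 100,000 = 70,400,000 BTU
Gas: input = 70,400,000 / 0.942 = 74,734,607 BTU = 747.3 therm → 747.3 × $2.79 = $2,085.10
Heat pump: 70,400,000 BTU / 3412 = 20,630 kWh heat; / 2.78 = 7,422 kWh in → × $0.175 = $1,298.84
Difference = |$2,085.10 − $1,298.84| = $786.25 ≈ $786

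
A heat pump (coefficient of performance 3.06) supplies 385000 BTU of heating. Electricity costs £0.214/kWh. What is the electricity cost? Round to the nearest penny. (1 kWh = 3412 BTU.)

Heat delivered = 385,000 BTU / 3412 = 112.8 kWh
Electrical input = 112.8 kWh / 3.06 = 36.87 kWh
Cost = 36.87 × £0.214/kWh = £7.89

£7.89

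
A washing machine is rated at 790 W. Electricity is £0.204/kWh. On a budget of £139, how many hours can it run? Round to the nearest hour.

862 h

Energy budget = £139 / £0.204 per kWh = 681.4 kWh = 681,373 Wh
Runtime = 681,373 Wh / 790 W = 862.5 h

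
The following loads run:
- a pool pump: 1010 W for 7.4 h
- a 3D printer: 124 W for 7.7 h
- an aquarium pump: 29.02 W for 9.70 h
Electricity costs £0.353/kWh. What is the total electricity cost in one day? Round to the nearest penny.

£3.07

pool pump: 1010 W × 7.4 h = 7,474 Wh = 7.474 kWh
3D printer: 124 W × 7.7 h = 955 Wh = 0.9548 kWh
aquarium pump: 29.02 W × 9.70 h = 281 Wh = 0.2815 kWh
Total energy = 7.474 + 0.9548 + 0.2815 = 8.71 kWh
Cost = 8.71 kWh × £0.353 = £3.07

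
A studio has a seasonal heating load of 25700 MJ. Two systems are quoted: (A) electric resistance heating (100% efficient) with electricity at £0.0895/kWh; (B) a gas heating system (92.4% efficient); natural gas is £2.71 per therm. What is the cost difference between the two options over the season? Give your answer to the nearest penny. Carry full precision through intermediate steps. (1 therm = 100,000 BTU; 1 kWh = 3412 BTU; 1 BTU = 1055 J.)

Heat load = 25700 MJ = 25,700,000,000 J / 1055 = 24,360,190 BTU
Gas: input = 24,360,190 / 0.924 = 26,363,842 BTU = 263.6 therm → 263.6 × £2.71 = £714.46
Electric: 24,360,190 BTU / 3412 = 7,140 kWh → × £0.0895 = £638.99
Difference = |£714.46 − £638.99| = £75.47

£75.47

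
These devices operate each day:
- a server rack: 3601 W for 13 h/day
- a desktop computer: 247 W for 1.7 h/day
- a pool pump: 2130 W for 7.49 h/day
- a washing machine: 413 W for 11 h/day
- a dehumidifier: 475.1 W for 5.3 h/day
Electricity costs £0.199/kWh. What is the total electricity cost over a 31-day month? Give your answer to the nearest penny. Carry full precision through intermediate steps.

£433.36

server rack: 3601 W × 13 h × 31 d = 1,451,203 Wh = 1,451 kWh
desktop computer: 247 W × 1.7 h × 31 d = 13,017 Wh = 13.02 kWh
pool pump: 2130 W × 7.49 h × 31 d = 494,565 Wh = 494.6 kWh
washing machine: 413 W × 11 h × 31 d = 140,833 Wh = 140.8 kWh
dehumidifier: 475.1 W × 5.3 h × 31 d = 78,059 Wh = 78.06 kWh
Total energy = 1,451 + 13.02 + 494.6 + 140.8 + 78.06 = 2,178 kWh
Cost = 2,178 kWh × £0.199 = £433.36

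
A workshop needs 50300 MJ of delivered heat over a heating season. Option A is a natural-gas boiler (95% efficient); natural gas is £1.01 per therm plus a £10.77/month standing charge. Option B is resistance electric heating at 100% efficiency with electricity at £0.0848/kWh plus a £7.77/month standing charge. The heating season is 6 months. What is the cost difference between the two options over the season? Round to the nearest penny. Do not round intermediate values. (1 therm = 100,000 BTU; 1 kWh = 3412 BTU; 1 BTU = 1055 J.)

Heat load = 50300 MJ = 50,300,000,000 J / 1055 = 47,677,725 BTU
Gas: input = 47,677,725 / 0.95 = 50,187,079 BTU = 501.9 therm → 501.9 × £1.01 = £506.89; + 6 × £10.77 standing = £571.51
Electric: 47,677,725 BTU / 3412 = 13,970 kWh → × £0.0848 = £1,184.96; + 6 × £7.77 standing = £1,231.58
Difference = |£571.51 − £1,231.58| = £660.07

£660.07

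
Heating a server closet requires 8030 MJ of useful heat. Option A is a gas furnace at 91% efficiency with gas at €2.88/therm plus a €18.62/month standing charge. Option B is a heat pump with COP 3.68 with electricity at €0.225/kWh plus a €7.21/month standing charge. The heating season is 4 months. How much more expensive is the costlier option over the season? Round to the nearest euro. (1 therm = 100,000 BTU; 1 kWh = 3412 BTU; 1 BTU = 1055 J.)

Heat load = 8030 MJ = 8,030,000,000 J / 1055 = 7,611,374 BTU
Gas: input = 7,611,374 / 0.91 = 8,364,148 BTU = 83.64 therm → 83.64 × €2.88 = €240.89; + 4 × €18.62 standing = €315.37
Heat pump: 7,611,374 BTU / 3412 = 2,231 kWh heat; / 3.68 = 606.2 kWh in → × €0.225 = €136.39; + 4 × €7.21 standing = €165.23
Difference = |€315.37 − €165.23| = €150.14 ≈ €150

€150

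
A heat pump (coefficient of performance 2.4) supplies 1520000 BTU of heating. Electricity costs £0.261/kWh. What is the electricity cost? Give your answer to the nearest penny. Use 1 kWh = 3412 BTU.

Heat delivered = 1,520,000 BTU / 3412 = 445.5 kWh
Electrical input = 445.5 kWh / 2.4 = 185.6 kWh
Cost = 185.6 × £0.261/kWh = £48.45

£48.45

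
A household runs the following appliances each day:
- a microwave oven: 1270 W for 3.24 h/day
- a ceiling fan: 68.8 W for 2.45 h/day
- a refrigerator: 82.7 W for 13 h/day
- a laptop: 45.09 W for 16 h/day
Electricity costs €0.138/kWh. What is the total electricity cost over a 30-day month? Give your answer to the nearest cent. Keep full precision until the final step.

€25.17

microwave oven: 1270 W × 3.24 h × 30 d = 123,444 Wh = 123.4 kWh
ceiling fan: 68.8 W × 2.45 h × 30 d = 5,057 Wh = 5.057 kWh
refrigerator: 82.7 W × 13 h × 30 d = 32,253 Wh = 32.25 kWh
laptop: 45.09 W × 16 h × 30 d = 21,643 Wh = 21.64 kWh
Total energy = 123.4 + 5.057 + 32.25 + 21.64 = 182.4 kWh
Cost = 182.4 kWh × €0.138 = €25.17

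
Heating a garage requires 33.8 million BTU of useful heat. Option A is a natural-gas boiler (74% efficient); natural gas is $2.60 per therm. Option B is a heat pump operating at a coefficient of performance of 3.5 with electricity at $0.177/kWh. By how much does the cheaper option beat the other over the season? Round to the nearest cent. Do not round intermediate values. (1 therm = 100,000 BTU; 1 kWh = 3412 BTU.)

$686.60

Heat load = 33.8 × 10⁶ BTU = 33,800,000 BTU
Gas: input = 33,800,000 / 0.74 = 45,675,676 BTU = 456.8 therm → 456.8 × $2.60 = $1,187.57
Heat pump: 33,800,000 BTU / 3412 = 9,906 kWh heat; / 3.5 = 2,830 kWh in → × $0.177 = $500.97
Difference = |$1,187.57 − $500.97| = $686.60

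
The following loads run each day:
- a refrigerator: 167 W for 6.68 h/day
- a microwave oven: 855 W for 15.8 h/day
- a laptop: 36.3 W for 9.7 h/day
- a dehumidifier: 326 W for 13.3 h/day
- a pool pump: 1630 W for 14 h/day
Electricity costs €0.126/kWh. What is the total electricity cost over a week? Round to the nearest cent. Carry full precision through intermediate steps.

€37.16

refrigerator: 167 W × 6.68 h × 7 d = 7,809 Wh = 7.809 kWh
microwave oven: 855 W × 15.8 h × 7 d = 94,563 Wh = 94.56 kWh
laptop: 36.3 W × 9.7 h × 7 d = 2,465 Wh = 2.465 kWh
dehumidifier: 326 W × 13.3 h × 7 d = 30,351 Wh = 30.35 kWh
pool pump: 1630 W × 14 h × 7 d = 159,740 Wh = 159.7 kWh
Total energy = 7.809 + 94.56 + 2.465 + 30.35 + 159.7 = 294.9 kWh
Cost = 294.9 kWh × €0.126 = €37.16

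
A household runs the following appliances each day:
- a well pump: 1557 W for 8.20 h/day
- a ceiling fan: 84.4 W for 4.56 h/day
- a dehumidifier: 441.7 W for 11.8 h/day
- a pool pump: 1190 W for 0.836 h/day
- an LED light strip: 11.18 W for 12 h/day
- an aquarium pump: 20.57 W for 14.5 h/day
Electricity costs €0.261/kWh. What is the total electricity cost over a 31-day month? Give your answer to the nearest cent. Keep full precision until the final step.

well pump: 1557 W × 8.20 h × 31 d = 395,789 Wh = 395.8 kWh
ceiling fan: 84.4 W × 4.56 h × 31 d = 11,931 Wh = 11.93 kWh
dehumidifier: 441.7 W × 11.8 h × 31 d = 161,574 Wh = 161.6 kWh
pool pump: 1190 W × 0.836 h × 31 d = 30,840 Wh = 30.84 kWh
LED light strip: 11.18 W × 12 h × 31 d = 4,159 Wh = 4.159 kWh
aquarium pump: 20.57 W × 14.5 h × 31 d = 9,246 Wh = 9.246 kWh
Total energy = 395.8 + 11.93 + 161.6 + 30.84 + 4.159 + 9.246 = 613.5 kWh
Cost = 613.5 kWh × €0.261 = €160.13

€160.13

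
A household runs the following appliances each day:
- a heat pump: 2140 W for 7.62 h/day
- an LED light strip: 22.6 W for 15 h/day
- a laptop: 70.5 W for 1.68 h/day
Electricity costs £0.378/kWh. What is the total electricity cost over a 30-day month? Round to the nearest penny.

£190.11

heat pump: 2140 W × 7.62 h × 30 d = 489,204 Wh = 489.2 kWh
LED light strip: 22.6 W × 15 h × 30 d = 10,170 Wh = 10.17 kWh
laptop: 70.5 W × 1.68 h × 30 d = 3,553 Wh = 3.553 kWh
Total energy = 489.2 + 10.17 + 3.553 = 502.9 kWh
Cost = 502.9 kWh × £0.378 = £190.11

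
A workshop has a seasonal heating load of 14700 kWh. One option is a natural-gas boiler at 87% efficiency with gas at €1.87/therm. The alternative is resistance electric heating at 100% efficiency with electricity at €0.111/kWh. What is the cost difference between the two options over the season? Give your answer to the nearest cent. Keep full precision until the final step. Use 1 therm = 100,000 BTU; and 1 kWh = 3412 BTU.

€553.63

Heat load = 14700 kWh × 3412 = 50,156,400 BTU
Gas: input = 50,156,400 / 0.87 = 57,651,034 BTU = 576.5 therm → 576.5 × €1.87 = €1,078.07
Electric: 50,156,400 BTU / 3412 = 14,700 kWh → × €0.111 = €1,631.70
Difference = |€1,078.07 − €1,631.70| = €553.63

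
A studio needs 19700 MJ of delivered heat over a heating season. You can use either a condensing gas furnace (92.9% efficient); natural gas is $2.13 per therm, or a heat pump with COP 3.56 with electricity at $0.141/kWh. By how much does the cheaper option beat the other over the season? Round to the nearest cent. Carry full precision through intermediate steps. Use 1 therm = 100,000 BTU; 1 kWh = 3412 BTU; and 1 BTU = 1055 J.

Heat load = 19700 MJ = 19,700,000,000 J / 1055 = 18,672,986 BTU
Gas: input = 18,672,986 / 0.929 = 20,100,092 BTU = 201 therm → 201 × $2.13 = $428.13
Heat pump: 18,672,986 BTU / 3412 = 5,473 kWh heat; / 3.56 = 1,537 kWh in → × $0.141 = $216.76
Difference = |$428.13 − $216.76| = $211.37

$211.37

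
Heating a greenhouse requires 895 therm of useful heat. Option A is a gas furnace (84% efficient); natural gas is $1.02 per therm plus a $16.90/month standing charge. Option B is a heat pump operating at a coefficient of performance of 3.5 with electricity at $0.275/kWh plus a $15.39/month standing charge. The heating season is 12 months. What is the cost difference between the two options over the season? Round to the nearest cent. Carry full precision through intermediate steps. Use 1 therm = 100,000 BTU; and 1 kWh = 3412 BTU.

$956.10

Heat load = 895 therm × 100,000 = 89,500,000 BTU
Gas: input = 89,500,000 / 0.84 = 106,547,619 BTU = 1,065 therm → 1,065 × $1.02 = $1,086.79; + 12 × $16.90 standing = $1,289.59
Heat pump: 89,500,000 BTU / 3412 = 26,230 kWh heat; / 3.5 = 7,495 kWh in → × $0.275 = $2,061.00; + 12 × $15.39 standing = $2,245.68
Difference = |$1,289.59 − $2,245.68| = $956.10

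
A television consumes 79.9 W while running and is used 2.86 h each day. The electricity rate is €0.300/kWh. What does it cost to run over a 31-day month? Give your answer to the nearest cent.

Energy = 79.9 W × 2.86 h/day × 31 days = 7,084 Wh = 7.084 kWh
Cost = 7.084 kWh × €0.300/kWh = €2.13

€2.13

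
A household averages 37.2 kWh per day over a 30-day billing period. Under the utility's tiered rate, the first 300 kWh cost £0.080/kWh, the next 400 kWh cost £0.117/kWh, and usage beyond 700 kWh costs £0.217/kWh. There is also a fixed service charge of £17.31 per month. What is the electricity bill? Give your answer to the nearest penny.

Usage = 37.2 kWh/day × 30 days = 1116 kWh
First 300 kWh × £0.080 = £24.00
Next 400 kWh × £0.117 = £46.80
Remaining 416 kWh × £0.217 = £90.27
Energy charge = £161.07; + service £17.31 = £178.38

£178.38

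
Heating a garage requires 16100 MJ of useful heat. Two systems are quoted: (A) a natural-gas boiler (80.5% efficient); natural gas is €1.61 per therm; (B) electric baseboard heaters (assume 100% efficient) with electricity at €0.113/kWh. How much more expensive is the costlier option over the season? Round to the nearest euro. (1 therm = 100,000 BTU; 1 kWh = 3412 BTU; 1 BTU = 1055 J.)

Heat load = 16100 MJ = 16,100,000,000 J / 1055 = 15,260,664 BTU
Gas: input = 15,260,664 / 0.805 = 18,957,346 BTU = 189.6 therm → 189.6 × €1.61 = €305.21
Electric: 15,260,664 BTU / 3412 = 4,473 kWh → × €0.113 = €505.41
Difference = |€305.21 − €505.41| = €200.20 ≈ €200

€200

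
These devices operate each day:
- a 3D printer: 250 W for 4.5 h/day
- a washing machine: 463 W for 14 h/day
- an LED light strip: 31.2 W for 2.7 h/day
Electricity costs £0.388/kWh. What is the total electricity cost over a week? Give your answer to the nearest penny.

3D printer: 250 W × 4.5 h × 7 d = 7,875 Wh = 7.875 kWh
washing machine: 463 W × 14 h × 7 d = 45,374 Wh = 45.37 kWh
LED light strip: 31.2 W × 2.7 h × 7 d = 590 Wh = 0.5897 kWh
Total energy = 7.875 + 45.37 + 0.5897 = 53.84 kWh
Cost = 53.84 kWh × £0.388 = £20.89

£20.89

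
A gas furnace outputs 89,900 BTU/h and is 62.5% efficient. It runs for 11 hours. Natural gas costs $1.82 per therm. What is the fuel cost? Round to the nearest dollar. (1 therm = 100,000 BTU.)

Heat delivered = 89,900 BTU/h × 11 h = 988,900 BTU
Gas input = 988,900 / 0.625 = 1,582,240 BTU
= 1,582,240 / 100,000 = 15.82 therm
Cost = 15.82 × $1.82/therm = $28.80 ≈ $29

$29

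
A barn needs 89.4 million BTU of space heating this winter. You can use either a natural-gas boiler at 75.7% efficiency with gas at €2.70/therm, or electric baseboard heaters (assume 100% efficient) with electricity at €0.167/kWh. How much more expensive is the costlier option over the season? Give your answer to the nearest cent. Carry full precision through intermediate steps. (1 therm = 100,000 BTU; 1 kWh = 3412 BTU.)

Heat load = 89.4 × 10⁶ BTU = 89,400,000 BTU
Gas: input = 89,400,000 / 0.757 = 118,097,754 BTU = 1,181 therm → 1,181 × €2.70 = €3,188.64
Electric: 89,400,000 BTU / 3412 = 26,200 kWh → × €0.167 = €4,375.67
Difference = |€3,188.64 − €4,375.67| = €1,187.03

€1187.03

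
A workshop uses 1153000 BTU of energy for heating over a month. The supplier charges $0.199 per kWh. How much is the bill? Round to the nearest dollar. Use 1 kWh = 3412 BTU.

$67

1153000 BTU × (0.00029308 kWh/BTU) = 337.9 kWh
Cost = 337.9 kWh × $0.199/kWh = $67.25 ≈ $67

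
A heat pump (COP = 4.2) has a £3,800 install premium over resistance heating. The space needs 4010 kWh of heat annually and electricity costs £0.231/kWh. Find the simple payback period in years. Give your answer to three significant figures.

5.38 years

Resistance: 4010 kWh × £0.231 = £926.31/yr
Heat pump: 4010 / 4.2 = 954.8 kWh in → × £0.231 = £220.55/yr
Annual savings = £705.76
Payback = £3,800 / £705.76 = 5.38 years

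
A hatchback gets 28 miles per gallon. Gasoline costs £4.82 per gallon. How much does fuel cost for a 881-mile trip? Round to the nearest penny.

Fuel = 881 mi / 28 mpg = 31.46 gal
Cost = 31.46 gal × £4.82/gal = £151.66

£151.66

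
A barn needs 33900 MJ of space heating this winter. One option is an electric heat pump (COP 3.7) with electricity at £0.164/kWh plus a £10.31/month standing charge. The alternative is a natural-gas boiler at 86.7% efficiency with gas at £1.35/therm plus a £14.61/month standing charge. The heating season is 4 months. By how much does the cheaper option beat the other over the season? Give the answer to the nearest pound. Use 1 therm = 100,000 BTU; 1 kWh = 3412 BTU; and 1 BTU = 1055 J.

Heat load = 33900 MJ = 33,900,000,000 J / 1055 = 32,132,701 BTU
Gas: input = 32,132,701 / 0.867 = 37,061,939 BTU = 370.6 therm → 370.6 × £1.35 = £500.34; + 4 × £14.61 standing = £558.78
Heat pump: 32,132,701 BTU / 3412 = 9,418 kWh heat; / 3.7 = 2,545 kWh in → × £0.164 = £417.43; + 4 × £10.31 standing = £458.67
Difference = |£558.78 − £458.67| = £100.11 ≈ £100

£100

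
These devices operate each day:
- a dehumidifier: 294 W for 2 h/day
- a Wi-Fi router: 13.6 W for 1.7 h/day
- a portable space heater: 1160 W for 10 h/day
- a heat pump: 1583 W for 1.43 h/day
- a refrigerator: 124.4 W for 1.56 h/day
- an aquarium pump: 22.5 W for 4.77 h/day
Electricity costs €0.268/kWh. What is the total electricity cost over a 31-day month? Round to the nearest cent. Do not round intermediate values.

€122.76

dehumidifier: 294 W × 2 h × 31 d = 18,228 Wh = 18.23 kWh
Wi-Fi router: 13.6 W × 1.7 h × 31 d = 717 Wh = 0.7167 kWh
portable space heater: 1160 W × 10 h × 31 d = 359,600 Wh = 359.6 kWh
heat pump: 1583 W × 1.43 h × 31 d = 70,174 Wh = 70.17 kWh
refrigerator: 124.4 W × 1.56 h × 31 d = 6,016 Wh = 6.016 kWh
aquarium pump: 22.5 W × 4.77 h × 31 d = 3,327 Wh = 3.327 kWh
Total energy = 18.23 + 0.7167 + 359.6 + 70.17 + 6.016 + 3.327 = 458.1 kWh
Cost = 458.1 kWh × €0.268 = €122.76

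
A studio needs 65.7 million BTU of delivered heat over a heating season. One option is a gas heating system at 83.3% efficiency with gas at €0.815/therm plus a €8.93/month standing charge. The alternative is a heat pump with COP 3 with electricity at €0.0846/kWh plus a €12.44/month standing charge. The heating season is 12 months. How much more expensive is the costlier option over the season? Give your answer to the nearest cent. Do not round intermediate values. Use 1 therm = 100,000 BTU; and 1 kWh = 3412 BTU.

€57.68

Heat load = 65.7 × 10⁶ BTU = 65,700,000 BTU
Gas: input = 65,700,000 / 0.833 = 78,871,549 BTU = 788.7 therm → 788.7 × €0.815 = €642.80; + 12 × €8.93 standing = €749.96
Heat pump: 65,700,000 BTU / 3412 = 19,260 kWh heat; / 3 = 6,419 kWh in → × €0.0846 = €543.01; + 12 × €12.44 standing = €692.29
Difference = |€749.96 − €692.29| = €57.68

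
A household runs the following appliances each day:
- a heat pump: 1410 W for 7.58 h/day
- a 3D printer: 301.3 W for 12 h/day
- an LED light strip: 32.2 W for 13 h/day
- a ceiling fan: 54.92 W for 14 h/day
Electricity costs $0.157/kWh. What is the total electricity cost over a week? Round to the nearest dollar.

$17

heat pump: 1410 W × 7.58 h × 7 d = 74,815 Wh = 74.81 kWh
3D printer: 301.3 W × 12 h × 7 d = 25,309 Wh = 25.31 kWh
LED light strip: 32.2 W × 13 h × 7 d = 2,930 Wh = 2.93 kWh
ceiling fan: 54.92 W × 14 h × 7 d = 5,382 Wh = 5.382 kWh
Total energy = 74.81 + 25.31 + 2.93 + 5.382 = 108.4 kWh
Cost = 108.4 kWh × $0.157 = $17.02 ≈ $17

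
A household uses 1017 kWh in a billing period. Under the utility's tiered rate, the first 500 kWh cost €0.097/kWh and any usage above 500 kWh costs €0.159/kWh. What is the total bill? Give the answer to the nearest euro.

€131

First 500 kWh × €0.097 = €48.50
Remaining 517 kWh × €0.159 = €82.20
Total = €130.70 ≈ €131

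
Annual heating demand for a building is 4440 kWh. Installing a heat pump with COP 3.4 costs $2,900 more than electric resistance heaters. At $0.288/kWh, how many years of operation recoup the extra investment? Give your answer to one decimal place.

Resistance: 4440 kWh × $0.288 = $1,278.72/yr
Heat pump: 4440 / 3.4 = 1306 kWh in → × $0.288 = $376.09/yr
Annual savings = $902.63
Payback = $2,900 / $902.63 = 3.21 years

3.2 years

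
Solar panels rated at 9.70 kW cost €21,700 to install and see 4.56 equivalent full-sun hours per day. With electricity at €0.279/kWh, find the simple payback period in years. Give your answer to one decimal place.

4.8 years

Daily generation = 9.70 kW × 4.56 h = 44.23 kWh
Annual generation = 44.23 × 365 = 16145 kWh
Annual savings = 16145 × €0.279 = €4,504.37
Payback = €21,700 / €4,504.37 = 4.82 years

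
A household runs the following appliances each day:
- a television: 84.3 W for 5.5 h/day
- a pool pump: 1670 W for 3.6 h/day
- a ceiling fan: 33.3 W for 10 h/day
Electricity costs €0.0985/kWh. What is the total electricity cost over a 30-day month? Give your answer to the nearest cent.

television: 84.3 W × 5.5 h × 30 d = 13,910 Wh = 13.91 kWh
pool pump: 1670 W × 3.6 h × 30 d = 180,360 Wh = 180.4 kWh
ceiling fan: 33.3 W × 10 h × 30 d = 9,990 Wh = 9.99 kWh
Total energy = 13.91 + 180.4 + 9.99 = 204.3 kWh
Cost = 204.3 kWh × €0.0985 = €20.12

€20.12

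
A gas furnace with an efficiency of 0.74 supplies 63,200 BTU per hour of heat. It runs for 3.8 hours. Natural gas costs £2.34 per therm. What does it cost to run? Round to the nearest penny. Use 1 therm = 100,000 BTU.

Heat delivered = 63,200 BTU/h × 3.8 h = 240,160 BTU
Gas input = 240,160 / 0.74 = 324,541 BTU
= 324,541 / 100,000 = 3.245 therm
Cost = 3.245 × £2.34/therm = £7.59

£7.59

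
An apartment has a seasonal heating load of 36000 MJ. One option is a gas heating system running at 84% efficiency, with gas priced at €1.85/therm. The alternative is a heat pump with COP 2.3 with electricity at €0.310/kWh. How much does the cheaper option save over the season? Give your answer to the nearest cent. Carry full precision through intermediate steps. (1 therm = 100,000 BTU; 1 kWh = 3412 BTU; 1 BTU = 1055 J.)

Heat load = 36000 MJ = 36,000,000,000 J / 1055 = 34,123,223 BTU
Gas: input = 34,123,223 / 0.84 = 40,622,884 BTU = 406.2 therm → 406.2 × €1.85 = €751.52
Heat pump: 34,123,223 BTU / 3412 = 10,000 kWh heat; / 2.3 = 4,348 kWh in → × €0.310 = €1,347.95
Difference = |€751.52 − €1,347.95| = €596.43

€596.43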